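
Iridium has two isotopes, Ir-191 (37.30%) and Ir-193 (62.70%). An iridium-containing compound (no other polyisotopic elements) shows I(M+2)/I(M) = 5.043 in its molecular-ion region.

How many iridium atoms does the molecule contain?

3

The M+2/M ratio from n Ir atoms is n · q/p = n · 0.6270/0.3730.
n = 5.043 × 0.3730/0.6270 = 3.00 ≈ 3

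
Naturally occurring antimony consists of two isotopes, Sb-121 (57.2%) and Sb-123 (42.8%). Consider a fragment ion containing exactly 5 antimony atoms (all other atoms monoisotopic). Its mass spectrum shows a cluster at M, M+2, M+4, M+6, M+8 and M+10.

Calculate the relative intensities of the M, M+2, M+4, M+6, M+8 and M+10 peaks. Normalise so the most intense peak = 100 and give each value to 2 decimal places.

17.86 : 66.82 : 100.00 : 74.83 : 27.99 : 4.19

Expanding (0.572 + 0.428)^5:
P(M) = 0.572^5 = 0.061232
P(M+2) = 5 × 0.572^4 × 0.428^1 = 0.229086
P(M+4) = 10 × 0.572^3 × 0.428^2 = 0.342827
P(M+6) = 10 × 0.572^2 × 0.428^3 = 0.256521
P(M+8) = 5 × 0.572^1 × 0.428^4 = 0.095971
P(M+10) = 0.428^5 = 0.014362
The M+4 peak is largest (0.342827); scaling to 100 gives 17.86 : 66.82 : 100.00 : 74.83 : 27.99 : 4.19.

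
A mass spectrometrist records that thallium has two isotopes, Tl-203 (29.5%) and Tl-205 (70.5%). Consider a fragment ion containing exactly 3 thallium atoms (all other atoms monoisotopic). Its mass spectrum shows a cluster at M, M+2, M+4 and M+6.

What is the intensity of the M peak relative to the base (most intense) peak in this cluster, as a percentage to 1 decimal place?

(0.295 + 0.705)^3 gives M 0.0257, M+2 0.1841, M+4 0.4399, M+6 0.3504; the largest is M+4.
P(M+4) = C(3,2) × 0.295^1 × 0.705^2 = 3 × 0.2950 × 0.497025 = 0.439867 (base)
P(M) = C(3,0) × 0.295^3 × 0.705^0 = 1 × 0.02567237 × 1.0000 = 0.025672
Relative intensity = 0.025672 / 0.439867 × 100 = 5.8

5.8%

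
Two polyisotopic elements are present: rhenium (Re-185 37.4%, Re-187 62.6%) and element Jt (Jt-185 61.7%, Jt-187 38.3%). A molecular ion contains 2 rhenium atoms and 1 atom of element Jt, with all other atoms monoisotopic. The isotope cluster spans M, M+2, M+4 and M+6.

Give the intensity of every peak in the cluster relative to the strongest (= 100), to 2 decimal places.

20.49 : 81.33 : 100.00 : 35.64

Rhenium pattern (n=2): 0.139876 : 0.468248 : 0.391876
Element Jt pattern (n=1): 0.6170 : 0.3830
Convolve the two distributions (both contribute in 2-u steps):
  M: 0.139876×0.6170 = 0.086303
  M+2: 0.139876×0.3830 + 0.468248×0.6170 = 0.342482
  M+4: 0.468248×0.3830 + 0.391876×0.6170 = 0.421126
  M+6: 0.391876×0.3830 = 0.150089
Scale to base peak (0.421126) = 100: 20.49 : 81.33 : 100.00 : 35.64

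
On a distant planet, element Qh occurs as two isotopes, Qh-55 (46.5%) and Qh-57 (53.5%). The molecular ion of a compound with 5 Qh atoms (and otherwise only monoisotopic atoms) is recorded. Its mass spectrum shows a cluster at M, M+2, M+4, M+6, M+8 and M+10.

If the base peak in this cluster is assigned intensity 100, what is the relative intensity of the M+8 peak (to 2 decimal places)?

Binomial terms of (0.465 + 0.535)^5: M 0.0217, M+2 0.1251, M+4 0.2878, M+6 0.3311, M+8 0.1905, M+10 0.0438 → M+6 is the base peak.
P(M+6) = C(5,3) × 0.465^2 × 0.535^3 = 10 × 0.216225 × 0.15313037 = 0.331106 (base)
P(M+8) = C(5,4) × 0.465^1 × 0.535^4 = 5 × 0.4650 × 0.08192475 = 0.190475
Relative intensity = 0.190475 / 0.331106 × 100 = 57.53

57.53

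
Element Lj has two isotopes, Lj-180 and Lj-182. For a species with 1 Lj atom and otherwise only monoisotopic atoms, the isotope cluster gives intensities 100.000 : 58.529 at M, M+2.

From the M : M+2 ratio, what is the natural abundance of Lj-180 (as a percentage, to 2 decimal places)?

Write p for the Lj-180 fraction. I(M+2)/I(M) = [C(1,1)·p^0·(1−p)] / p^1 = 1·(1−p)/p = 58.529/100.000 = 0.5853
(1−p)/p = 0.5853/1 = 0.5853  ⇒  p = 1/(1 + 0.5853) = 0.6308
Lj-180: 63.08%, Lj-182: 36.92%.

63.08%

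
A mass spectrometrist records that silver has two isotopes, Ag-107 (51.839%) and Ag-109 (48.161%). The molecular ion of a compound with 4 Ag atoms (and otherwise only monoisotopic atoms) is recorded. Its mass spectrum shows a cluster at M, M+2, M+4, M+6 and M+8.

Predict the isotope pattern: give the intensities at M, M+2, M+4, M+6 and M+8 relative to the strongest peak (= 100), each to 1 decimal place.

Each Ag atom is independently Ag-107 (p = 0.51839) or Ag-109 (q = 0.48161); the cluster is the binomial expansion (p + q)^4.
P(M) = 0.51839^4 = 0.072215
P(M+2) = 4 × 0.51839^3 × 0.48161^1 = 0.268365
P(M+4) = 6 × 0.51839^2 × 0.48161^2 = 0.373986
P(M+6) = 4 × 0.51839^1 × 0.48161^3 = 0.231634
P(M+8) = 0.48161^4 = 0.053800
The M+4 peak is largest (0.373986); scaling to 100 gives 19.3 : 71.8 : 100.0 : 61.9 : 14.4.

19.3 : 71.8 : 100.0 : 61.9 : 14.4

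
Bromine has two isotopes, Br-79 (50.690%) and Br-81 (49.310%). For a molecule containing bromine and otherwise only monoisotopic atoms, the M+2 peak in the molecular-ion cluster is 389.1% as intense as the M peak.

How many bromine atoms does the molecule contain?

With n Br atoms, P(M+2)/P(M) = C(n,1)·p^(n−1)q / p^n = n·q/p = n · 0.49310/0.50690.
n = 3.891 × 0.50690/0.49310 = 4.00 ≈ 4

4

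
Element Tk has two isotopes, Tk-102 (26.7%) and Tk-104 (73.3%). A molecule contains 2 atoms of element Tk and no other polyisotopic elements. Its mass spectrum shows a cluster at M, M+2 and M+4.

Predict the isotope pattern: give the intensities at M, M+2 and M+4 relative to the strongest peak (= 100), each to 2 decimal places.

13.27 : 72.85 : 100.00

Expanding (0.267 + 0.733)^2:
P(M) = 0.267^2 = 0.071289
P(M+2) = 2 × 0.267^1 × 0.733^1 = 0.391422
P(M+4) = 0.733^2 = 0.537289
The M+4 peak is largest (0.537289); scaling to 100 gives 13.27 : 72.85 : 100.00.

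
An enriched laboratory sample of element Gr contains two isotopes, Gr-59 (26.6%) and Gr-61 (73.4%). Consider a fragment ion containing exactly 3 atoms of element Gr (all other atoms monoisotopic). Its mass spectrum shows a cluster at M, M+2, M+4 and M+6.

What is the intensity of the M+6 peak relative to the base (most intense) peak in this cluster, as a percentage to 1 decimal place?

(0.266 + 0.734)^3 gives M 0.0188, M+2 0.1558, M+4 0.4299, M+6 0.3954; the largest is M+4.
P(M+4) = C(3,2) × 0.266^1 × 0.734^2 = 3 × 0.2660 × 0.538756 = 0.429927 (base)
P(M+6) = C(3,3) × 0.266^0 × 0.734^3 = 1 × 1.0000 × 0.3954469 = 0.395447
Relative intensity = 0.395447 / 0.429927 × 100 = 92.0

92.0%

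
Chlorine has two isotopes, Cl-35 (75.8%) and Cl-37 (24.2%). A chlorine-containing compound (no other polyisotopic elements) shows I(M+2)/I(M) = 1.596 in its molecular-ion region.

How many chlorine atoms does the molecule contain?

The M+2/M ratio from n Cl atoms is n · q/p = n · 0.242/0.758.
n = 1.596 × 0.758/0.242 = 5.00 ≈ 5

5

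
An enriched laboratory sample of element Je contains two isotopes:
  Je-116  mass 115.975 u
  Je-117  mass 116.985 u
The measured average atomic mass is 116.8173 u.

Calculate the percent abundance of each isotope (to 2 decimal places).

Let x be the fractional abundance of Je-116; then Je-117 has abundance 1 − x.
115.975·x + 116.985·(1 − x) = 116.8173
(115.975 − 116.985)·x = 116.8173 − 116.985
x = -0.1677 / -1.010 = 0.16604 → 16.60% Je-116, 83.40% Je-117.

Je-116: 16.60%, Je-117: 83.40%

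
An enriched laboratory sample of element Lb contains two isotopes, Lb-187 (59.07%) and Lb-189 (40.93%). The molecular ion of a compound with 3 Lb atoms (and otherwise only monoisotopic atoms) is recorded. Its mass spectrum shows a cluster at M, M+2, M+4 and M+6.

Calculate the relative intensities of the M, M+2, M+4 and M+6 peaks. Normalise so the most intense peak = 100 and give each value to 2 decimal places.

The 3 Lb atoms are independent, so intensities follow the terms of (0.5907 + 0.4093)^3.
P(M) = 0.5907^3 = 0.206111
P(M+2) = 3 × 0.5907^2 × 0.4093^1 = 0.428447
P(M+4) = 3 × 0.5907^1 × 0.4093^2 = 0.296874
P(M+6) = 0.4093^3 = 0.068569
The M+2 peak is largest (0.428447); scaling to 100 gives 48.11 : 100.00 : 69.29 : 16.00.

48.11 : 100.00 : 69.29 : 16.00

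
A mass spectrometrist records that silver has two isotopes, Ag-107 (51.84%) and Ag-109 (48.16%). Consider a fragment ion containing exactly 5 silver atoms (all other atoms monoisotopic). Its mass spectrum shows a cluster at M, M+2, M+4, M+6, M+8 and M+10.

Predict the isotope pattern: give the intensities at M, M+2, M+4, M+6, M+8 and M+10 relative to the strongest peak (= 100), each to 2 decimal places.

11.59 : 53.82 : 100.00 : 92.90 : 43.15 : 8.02

Expanding (0.5184 + 0.4816)^5:
P(M) = 0.5184^5 = 0.037439
P(M+2) = 5 × 0.5184^4 × 0.4816^1 = 0.173907
P(M+4) = 10 × 0.5184^3 × 0.4816^2 = 0.323123
P(M+6) = 10 × 0.5184^2 × 0.4816^3 = 0.300185
P(M+8) = 5 × 0.5184^1 × 0.4816^4 = 0.139438
P(M+10) = 0.4816^5 = 0.025908
The M+4 peak is largest (0.323123); scaling to 100 gives 11.59 : 53.82 : 100.00 : 92.90 : 43.15 : 8.02.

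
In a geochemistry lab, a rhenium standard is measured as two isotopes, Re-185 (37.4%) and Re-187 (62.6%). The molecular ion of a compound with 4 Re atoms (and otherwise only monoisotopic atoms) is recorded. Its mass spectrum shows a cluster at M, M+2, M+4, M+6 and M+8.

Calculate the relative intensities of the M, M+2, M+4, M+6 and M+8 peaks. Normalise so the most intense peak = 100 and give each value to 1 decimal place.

Each Re atom is independently Re-185 (p = 0.374) or Re-187 (q = 0.626); the cluster is the binomial expansion (p + q)^4.
P(M) = 0.374^4 = 0.019565
P(M+2) = 4 × 0.374^3 × 0.626^1 = 0.130993
P(M+4) = 6 × 0.374^2 × 0.626^2 = 0.328884
P(M+6) = 4 × 0.374^1 × 0.626^3 = 0.366990
P(M+8) = 0.626^4 = 0.153567
The M+6 peak is largest (0.366990); scaling to 100 gives 5.3 : 35.7 : 89.6 : 100.0 : 41.8.

5.3 : 35.7 : 89.6 : 100.0 : 41.8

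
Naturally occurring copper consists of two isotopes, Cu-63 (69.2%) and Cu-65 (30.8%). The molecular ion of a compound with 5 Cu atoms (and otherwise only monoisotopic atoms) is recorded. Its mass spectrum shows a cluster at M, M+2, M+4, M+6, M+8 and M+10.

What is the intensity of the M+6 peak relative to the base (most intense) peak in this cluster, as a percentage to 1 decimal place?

39.6%

Term probabilities: M 0.1587, M+2 0.3531, M+4 0.3144, M+6 0.1399, M+8 0.0311, M+10 0.0028. Base peak = M+2.
P(M+2) = C(5,1) × 0.692^4 × 0.308^1 = 5 × 0.22931073 × 0.3080 = 0.353139 (base)
P(M+6) = C(5,3) × 0.692^2 × 0.308^3 = 10 × 0.478864 × 0.02921811 = 0.139915
Relative intensity = 0.139915 / 0.353139 × 100 = 39.6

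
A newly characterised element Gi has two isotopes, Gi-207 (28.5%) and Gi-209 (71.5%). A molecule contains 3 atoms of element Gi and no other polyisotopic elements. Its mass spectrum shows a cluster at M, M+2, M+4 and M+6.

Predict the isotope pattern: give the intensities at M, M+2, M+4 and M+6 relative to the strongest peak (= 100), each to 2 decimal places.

5.30 : 39.86 : 100.00 : 83.63

Expanding (0.285 + 0.715)^3:
P(M) = 0.285^3 = 0.023149
P(M+2) = 3 × 0.285^2 × 0.715^1 = 0.174228
P(M+4) = 3 × 0.285^1 × 0.715^2 = 0.437097
P(M+6) = 0.715^3 = 0.365526
The M+4 peak is largest (0.437097); scaling to 100 gives 5.30 : 39.86 : 100.00 : 83.63.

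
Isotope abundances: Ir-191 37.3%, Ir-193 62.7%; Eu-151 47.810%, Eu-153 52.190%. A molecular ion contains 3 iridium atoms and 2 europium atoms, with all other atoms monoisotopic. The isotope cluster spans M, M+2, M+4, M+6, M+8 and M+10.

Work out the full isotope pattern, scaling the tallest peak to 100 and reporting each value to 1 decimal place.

Iridium pattern (n=3): 0.05189512 : 0.26170165 : 0.43991135 : 0.24649188
Europium pattern (n=2): 0.22857961 : 0.49904078 : 0.27237961
Convolve the two distributions (both contribute in 2-u steps):
  M: 0.05189512×0.22857961 = 0.011862
  M+2: 0.05189512×0.49904078 + 0.26170165×0.22857961 = 0.085717
  M+4: 0.05189512×0.27237961 + 0.26170165×0.49904078 + 0.43991135×0.22857961 = 0.245290
  M+6: 0.26170165×0.27237961 + 0.43991135×0.49904078 + 0.24649188×0.22857961 = 0.347159
  M+8: 0.43991135×0.27237961 + 0.24649188×0.49904078 = 0.242832
  M+10: 0.24649188×0.27237961 = 0.067139
Scale to base peak (0.347159) = 100: 3.4 : 24.7 : 70.7 : 100.0 : 69.9 : 19.3

3.4 : 24.7 : 70.7 : 100.0 : 69.9 : 19.3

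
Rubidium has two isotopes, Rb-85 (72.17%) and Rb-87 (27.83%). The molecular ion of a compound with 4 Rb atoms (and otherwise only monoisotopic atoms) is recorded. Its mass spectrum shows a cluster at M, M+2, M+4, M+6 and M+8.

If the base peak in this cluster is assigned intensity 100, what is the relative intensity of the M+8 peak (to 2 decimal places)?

1.43

(0.7217 + 0.2783)^4 gives M 0.2713, M+2 0.4184, M+4 0.2420, M+6 0.0622, M+8 0.0060; the largest is M+2.
P(M+2) = C(4,1) × 0.7217^3 × 0.2783^1 = 4 × 0.37589809 × 0.2783 = 0.418450 (base)
P(M+8) = C(4,4) × 0.7217^0 × 0.2783^4 = 1 × 1.0000 × 0.00599864 = 0.005999
Relative intensity = 0.005999 / 0.418450 × 100 = 1.43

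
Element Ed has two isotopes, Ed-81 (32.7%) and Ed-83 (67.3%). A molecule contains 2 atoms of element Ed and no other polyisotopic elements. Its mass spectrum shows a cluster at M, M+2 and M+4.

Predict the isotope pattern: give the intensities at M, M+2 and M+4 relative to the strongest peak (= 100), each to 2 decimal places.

Each Ed atom is independently Ed-81 (p = 0.327) or Ed-83 (q = 0.673); the cluster is the binomial expansion (p + q)^2.
P(M) = 0.327^2 = 0.106929
P(M+2) = 2 × 0.327^1 × 0.673^1 = 0.440142
P(M+4) = 0.673^2 = 0.452929
The M+4 peak is largest (0.452929); scaling to 100 gives 23.61 : 97.18 : 100.00.

23.61 : 97.18 : 100.00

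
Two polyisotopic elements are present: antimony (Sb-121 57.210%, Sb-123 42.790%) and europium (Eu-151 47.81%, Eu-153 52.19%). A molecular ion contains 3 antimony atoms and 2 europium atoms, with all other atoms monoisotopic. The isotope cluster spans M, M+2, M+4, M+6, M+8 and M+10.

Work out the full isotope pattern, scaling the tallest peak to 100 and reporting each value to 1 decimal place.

12.9 : 57.0 : 100.0 : 87.0 : 37.5 : 6.4

Antimony pattern (n=3): 0.18724742 : 0.42015297 : 0.3142518 : 0.07834781
Europium pattern (n=2): 0.22857961 : 0.49904078 : 0.27237961
Convolve the two distributions (both contribute in 2-u steps):
  M: 0.18724742×0.22857961 = 0.042801
  M+2: 0.18724742×0.49904078 + 0.42015297×0.22857961 = 0.189483
  M+4: 0.18724742×0.27237961 + 0.42015297×0.49904078 + 0.3142518×0.22857961 = 0.332507
  M+6: 0.42015297×0.27237961 + 0.3142518×0.49904078 + 0.07834781×0.22857961 = 0.289174
  M+8: 0.3142518×0.27237961 + 0.07834781×0.49904078 = 0.124695
  M+10: 0.07834781×0.27237961 = 0.021340
Scale to base peak (0.332507) = 100: 12.9 : 57.0 : 100.0 : 87.0 : 37.5 : 6.4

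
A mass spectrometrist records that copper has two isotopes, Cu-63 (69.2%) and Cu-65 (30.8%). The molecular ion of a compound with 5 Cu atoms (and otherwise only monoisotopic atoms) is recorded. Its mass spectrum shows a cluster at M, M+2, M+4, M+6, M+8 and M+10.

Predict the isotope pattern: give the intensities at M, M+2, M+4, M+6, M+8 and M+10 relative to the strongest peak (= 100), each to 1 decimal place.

Expanding (0.692 + 0.308)^5:
P(M) = 0.692^5 = 0.158683
P(M+2) = 5 × 0.692^4 × 0.308^1 = 0.353139
P(M+4) = 10 × 0.692^3 × 0.308^2 = 0.314355
P(M+6) = 10 × 0.692^2 × 0.308^3 = 0.139915
P(M+8) = 5 × 0.692^1 × 0.308^4 = 0.031137
P(M+10) = 0.308^5 = 0.002772
The M+2 peak is largest (0.353139); scaling to 100 gives 44.9 : 100.0 : 89.0 : 39.6 : 8.8 : 0.8.

44.9 : 100.0 : 89.0 : 39.6 : 8.8 : 0.8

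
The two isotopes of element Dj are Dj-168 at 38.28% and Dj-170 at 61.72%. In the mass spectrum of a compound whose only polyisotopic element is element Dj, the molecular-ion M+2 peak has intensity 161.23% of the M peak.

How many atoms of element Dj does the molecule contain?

For n independent Dj atoms, I(M+2)/I(M) = n · (abundance Dj-170) / (abundance Dj-168) = n · 0.6172/0.3828.
n = 1.6123 × 0.3828/0.6172 = 1.00 ≈ 1

1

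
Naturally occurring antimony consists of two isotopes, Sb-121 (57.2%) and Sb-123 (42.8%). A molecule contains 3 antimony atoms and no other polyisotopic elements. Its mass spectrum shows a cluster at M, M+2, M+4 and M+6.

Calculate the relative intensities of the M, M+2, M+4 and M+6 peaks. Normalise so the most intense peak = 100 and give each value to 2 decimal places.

Expanding (0.572 + 0.428)^3:
P(M) = 0.572^3 = 0.187149
P(M+2) = 3 × 0.572^2 × 0.428^1 = 0.420104
P(M+4) = 3 × 0.572^1 × 0.428^2 = 0.314344
P(M+6) = 0.428^3 = 0.078403
The M+2 peak is largest (0.420104); scaling to 100 gives 44.55 : 100.00 : 74.83 : 18.66.

44.55 : 100.00 : 74.83 : 18.66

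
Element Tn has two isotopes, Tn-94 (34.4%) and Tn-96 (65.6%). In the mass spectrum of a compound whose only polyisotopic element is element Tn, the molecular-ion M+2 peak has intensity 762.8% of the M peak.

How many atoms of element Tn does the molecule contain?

For n independent Tn atoms, I(M+2)/I(M) = n · (abundance Tn-96) / (abundance Tn-94) = n · 0.656/0.344.
n = 7.628 × 0.344/0.656 = 4.00 ≈ 4

4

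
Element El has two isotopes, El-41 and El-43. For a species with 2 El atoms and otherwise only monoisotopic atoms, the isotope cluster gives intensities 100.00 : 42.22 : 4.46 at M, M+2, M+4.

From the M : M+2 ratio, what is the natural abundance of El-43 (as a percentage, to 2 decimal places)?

17.43%

Let p = fractional abundance of El-41. I(M+2)/I(M) = [C(2,1)·p^1·(1−p)] / p^2 = 2·(1−p)/p = 42.22/100.00 = 0.4222
(1−p)/p = 0.4222/2 = 0.2111  ⇒  p = 1/(1 + 0.2111) = 0.8257
El-41: 82.57%, El-43: 17.43%.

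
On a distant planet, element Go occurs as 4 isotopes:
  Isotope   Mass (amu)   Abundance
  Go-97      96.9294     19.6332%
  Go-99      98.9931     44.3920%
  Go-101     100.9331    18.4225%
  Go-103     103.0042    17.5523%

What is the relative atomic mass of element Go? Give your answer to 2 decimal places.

Ar = Σ fᵢ·mᵢ = 0.196332 × 96.9294 + 0.443920 × 98.9931 + 0.184225 × 100.9331 + 0.175523 × 103.0042
= 19.03034 + 43.94502 + 18.59440 + 18.07961 = 99.64937 amu

99.65 amu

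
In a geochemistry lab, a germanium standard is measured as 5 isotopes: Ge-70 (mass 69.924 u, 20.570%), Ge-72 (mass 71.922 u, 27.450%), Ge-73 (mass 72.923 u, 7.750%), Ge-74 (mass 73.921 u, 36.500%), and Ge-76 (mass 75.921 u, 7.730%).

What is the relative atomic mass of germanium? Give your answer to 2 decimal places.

72.63 u

Average mass = Σ (abundance × isotope mass) = 0.20570 × 69.924 + 0.27450 × 71.922 + 0.07750 × 72.923 + 0.36500 × 73.921 + 0.07730 × 75.921
= 14.3834 + 19.7426 + 5.6515 + 26.9812 + 5.8687 = 72.6274 u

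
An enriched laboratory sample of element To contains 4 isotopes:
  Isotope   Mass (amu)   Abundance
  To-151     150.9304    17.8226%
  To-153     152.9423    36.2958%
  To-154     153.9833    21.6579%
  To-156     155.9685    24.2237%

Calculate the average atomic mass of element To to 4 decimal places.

153.5422 amu

Weight each isotope mass by its fractional abundance: 0.178226 × 150.9304 + 0.362958 × 152.9423 + 0.216579 × 153.9833 + 0.242237 × 155.9685
= 26.89972 + 55.51163 + 33.34955 + 37.78134 = 153.54224 amu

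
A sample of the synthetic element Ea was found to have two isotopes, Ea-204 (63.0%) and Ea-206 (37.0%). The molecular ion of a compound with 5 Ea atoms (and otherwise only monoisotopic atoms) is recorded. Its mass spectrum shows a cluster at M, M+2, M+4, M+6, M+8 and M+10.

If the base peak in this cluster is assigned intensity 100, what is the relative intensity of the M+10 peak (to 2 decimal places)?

2.03

(0.630 + 0.370)^5 gives M 0.0992, M+2 0.2914, M+4 0.3423, M+6 0.2010, M+8 0.0590, M+10 0.0069; the largest is M+4.
P(M+4) = C(5,2) × 0.630^3 × 0.370^2 = 10 × 0.250047 × 0.1369 = 0.342314 (base)
P(M+10) = C(5,5) × 0.630^0 × 0.370^5 = 1 × 1.0000 × 0.0069344 = 0.006934
Relative intensity = 0.006934 / 0.342314 × 100 = 2.03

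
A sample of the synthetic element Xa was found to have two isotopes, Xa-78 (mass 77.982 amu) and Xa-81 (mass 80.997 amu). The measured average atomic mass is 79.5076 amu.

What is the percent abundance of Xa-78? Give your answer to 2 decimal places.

49.40%

Writing the weighted mean with unknown fraction x of Xa-78:
77.982·x + 80.997·(1 − x) = 79.5076
(77.982 − 80.997)·x = 79.5076 − 80.997
x = -1.4894 / -3.015 = 0.49400 → 49.40% Xa-78, 50.60% Xa-81.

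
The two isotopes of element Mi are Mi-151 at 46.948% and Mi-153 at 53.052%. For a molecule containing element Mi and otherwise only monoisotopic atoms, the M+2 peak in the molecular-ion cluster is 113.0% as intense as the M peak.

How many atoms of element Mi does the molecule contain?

1

The M+2/M ratio from n Mi atoms is n · q/p = n · 0.53052/0.46948.
n = 1.130 × 0.46948/0.53052 = 1.00 ≈ 1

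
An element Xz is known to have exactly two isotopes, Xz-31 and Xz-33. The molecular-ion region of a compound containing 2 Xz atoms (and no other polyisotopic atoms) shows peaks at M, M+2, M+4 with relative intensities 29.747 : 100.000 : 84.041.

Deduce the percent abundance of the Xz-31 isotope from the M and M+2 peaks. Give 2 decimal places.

If p is the fraction of Xz that is Xz-31, then I(M+2)/I(M) = [C(2,1)·p^1·(1−p)] / p^2 = 2·(1−p)/p = 100.000/29.747 = 3.3617
(1−p)/p = 3.3617/2 = 1.6808  ⇒  p = 1/(1 + 1.6808) = 0.3730
Xz-31: 37.30%, Xz-33: 62.70%.

37.30%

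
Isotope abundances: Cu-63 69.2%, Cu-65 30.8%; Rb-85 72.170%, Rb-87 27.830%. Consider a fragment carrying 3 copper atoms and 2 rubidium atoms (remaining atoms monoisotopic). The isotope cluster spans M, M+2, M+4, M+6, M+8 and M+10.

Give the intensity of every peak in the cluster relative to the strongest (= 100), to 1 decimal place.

Copper pattern (n=3): 0.33137389 : 0.44247034 : 0.19693766 : 0.02921811
Rubidium pattern (n=2): 0.52085089 : 0.40169822 : 0.07745089
Convolve the two distributions (both contribute in 2-u steps):
  M: 0.33137389×0.52085089 = 0.172596
  M+2: 0.33137389×0.40169822 + 0.44247034×0.52085089 = 0.363573
  M+4: 0.33137389×0.07745089 + 0.44247034×0.40169822 + 0.19693766×0.52085089 = 0.305980
  M+6: 0.44247034×0.07745089 + 0.19693766×0.40169822 + 0.02921811×0.52085089 = 0.128598
  M+8: 0.19693766×0.07745089 + 0.02921811×0.40169822 = 0.026990
  M+10: 0.02921811×0.07745089 = 0.002263
Scale to base peak (0.363573) = 100: 47.5 : 100.0 : 84.2 : 35.4 : 7.4 : 0.6

47.5 : 100.0 : 84.2 : 35.4 : 7.4 : 0.6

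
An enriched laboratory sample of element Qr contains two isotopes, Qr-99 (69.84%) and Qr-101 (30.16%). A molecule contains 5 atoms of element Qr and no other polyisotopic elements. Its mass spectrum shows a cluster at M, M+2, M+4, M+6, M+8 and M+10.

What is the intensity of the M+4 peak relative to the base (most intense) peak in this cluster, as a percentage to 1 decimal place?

86.4%

(0.6984 + 0.3016)^5 gives M 0.1662, M+2 0.3588, M+4 0.3099, M+6 0.1338, M+8 0.0289, M+10 0.0025; the largest is M+2.
P(M+2) = C(5,1) × 0.6984^4 × 0.3016^1 = 5 × 0.23791231 × 0.3016 = 0.358772 (base)
P(M+4) = C(5,2) × 0.6984^3 × 0.3016^2 = 10 × 0.34065337 × 0.09096256 = 0.309867
Relative intensity = 0.309867 / 0.358772 × 100 = 86.4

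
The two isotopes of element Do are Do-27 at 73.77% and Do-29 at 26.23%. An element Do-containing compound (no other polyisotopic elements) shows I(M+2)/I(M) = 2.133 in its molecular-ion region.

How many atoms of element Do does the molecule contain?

With n Do atoms, P(M+2)/P(M) = C(n,1)·p^(n−1)q / p^n = n·q/p = n · 0.2623/0.7377.
n = 2.133 × 0.7377/0.2623 = 6.00 ≈ 6

6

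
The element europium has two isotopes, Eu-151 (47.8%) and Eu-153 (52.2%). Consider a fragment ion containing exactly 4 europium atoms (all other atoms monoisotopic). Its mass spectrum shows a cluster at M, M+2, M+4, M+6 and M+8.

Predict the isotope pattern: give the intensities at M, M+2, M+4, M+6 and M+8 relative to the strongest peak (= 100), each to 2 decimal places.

13.98 : 61.05 : 100.00 : 72.80 : 19.88

The 4 Eu atoms are independent, so intensities follow the terms of (0.478 + 0.522)^4.
P(M) = 0.478^4 = 0.052205
P(M+2) = 4 × 0.478^3 × 0.522^1 = 0.228042
P(M+4) = 6 × 0.478^2 × 0.522^2 = 0.373549
P(M+6) = 4 × 0.478^1 × 0.522^3 = 0.271956
P(M+8) = 0.522^4 = 0.074248
The M+4 peak is largest (0.373549); scaling to 100 gives 13.98 : 61.05 : 100.00 : 72.80 : 19.88.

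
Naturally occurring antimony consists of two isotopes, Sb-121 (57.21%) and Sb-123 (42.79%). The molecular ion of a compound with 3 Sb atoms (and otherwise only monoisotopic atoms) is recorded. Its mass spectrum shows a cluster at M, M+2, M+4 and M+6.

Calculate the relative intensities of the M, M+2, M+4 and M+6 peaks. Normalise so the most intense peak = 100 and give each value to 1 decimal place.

44.6 : 100.0 : 74.8 : 18.6

Each Sb atom is independently Sb-121 (p = 0.5721) or Sb-123 (q = 0.4279); the cluster is the binomial expansion (p + q)^3.
P(M) = 0.5721^3 = 0.187247
P(M+2) = 3 × 0.5721^2 × 0.4279^1 = 0.420153
P(M+4) = 3 × 0.5721^1 × 0.4279^2 = 0.314252
P(M+6) = 0.4279^3 = 0.078348
The M+2 peak is largest (0.420153); scaling to 100 gives 44.6 : 100.0 : 74.8 : 18.6.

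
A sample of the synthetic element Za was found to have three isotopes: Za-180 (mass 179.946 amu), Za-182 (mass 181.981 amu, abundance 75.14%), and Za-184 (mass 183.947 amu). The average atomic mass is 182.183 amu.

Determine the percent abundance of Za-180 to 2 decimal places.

7.17%

Let x and y be the fractions of Za-180 and Za-184. Then x + y = 1 − 0.7514 = 0.2486 and 179.946x + 183.947y = 182.183 − 0.7514×181.981 = 45.4424766.
Substituting: 179.946x + 183.947(0.2486 − x) = 45.4424766
(179.946 − 183.947)x = -0.2867476  ⇒  x = 0.07167, y = 0.17693
Za-180: 7.17%, Za-184: 17.69%.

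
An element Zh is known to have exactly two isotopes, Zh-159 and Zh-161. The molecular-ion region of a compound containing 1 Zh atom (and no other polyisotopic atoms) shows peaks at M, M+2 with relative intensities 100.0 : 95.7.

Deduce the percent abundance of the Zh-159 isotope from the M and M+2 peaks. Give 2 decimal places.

If p is the fraction of Zh that is Zh-159, then I(M+2)/I(M) = [C(1,1)·p^0·(1−p)] / p^1 = 1·(1−p)/p = 95.7/100.0 = 0.9570
(1−p)/p = 0.9570/1 = 0.9570  ⇒  p = 1/(1 + 0.9570) = 0.5110
Zh-159: 51.10%, Zh-161: 48.90%.

51.10%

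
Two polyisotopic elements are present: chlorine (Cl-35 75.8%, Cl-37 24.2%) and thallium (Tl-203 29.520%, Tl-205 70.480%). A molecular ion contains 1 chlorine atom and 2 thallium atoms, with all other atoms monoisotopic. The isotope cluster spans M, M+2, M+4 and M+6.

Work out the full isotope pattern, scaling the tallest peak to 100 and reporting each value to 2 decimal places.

Chlorine pattern (n=1): 0.7580 : 0.2420
Thallium pattern (n=2): 0.08714304 : 0.41611392 : 0.49674304
Convolve the two distributions (both contribute in 2-u steps):
  M: 0.7580×0.08714304 = 0.066054
  M+2: 0.7580×0.41611392 + 0.2420×0.08714304 = 0.336503
  M+4: 0.7580×0.49674304 + 0.2420×0.41611392 = 0.477231
  M+6: 0.2420×0.49674304 = 0.120212
Scale to base peak (0.477231) = 100: 13.84 : 70.51 : 100.00 : 25.19

13.84 : 70.51 : 100.00 : 25.19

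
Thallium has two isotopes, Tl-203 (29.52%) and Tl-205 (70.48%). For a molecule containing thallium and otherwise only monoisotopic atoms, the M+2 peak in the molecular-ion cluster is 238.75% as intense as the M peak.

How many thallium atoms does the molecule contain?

1

For n independent Tl atoms, I(M+2)/I(M) = n · (abundance Tl-205) / (abundance Tl-203) = n · 0.7048/0.2952.
n = 2.3875 × 0.2952/0.7048 = 1.00 ≈ 1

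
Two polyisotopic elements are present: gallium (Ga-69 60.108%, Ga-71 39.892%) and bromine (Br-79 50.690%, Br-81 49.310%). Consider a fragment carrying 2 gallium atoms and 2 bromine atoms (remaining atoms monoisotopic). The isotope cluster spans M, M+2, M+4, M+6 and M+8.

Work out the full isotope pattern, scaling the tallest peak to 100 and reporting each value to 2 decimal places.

25.19 : 82.46 : 100.00 : 53.24 : 10.50

Gallium pattern (n=2): 0.36129717 : 0.47956567 : 0.15913717
Bromine pattern (n=2): 0.25694761 : 0.49990478 : 0.24314761
Convolve the two distributions (both contribute in 2-u steps):
  M: 0.36129717×0.25694761 = 0.092834
  M+2: 0.36129717×0.49990478 + 0.47956567×0.25694761 = 0.303837
  M+4: 0.36129717×0.24314761 + 0.47956567×0.49990478 + 0.15913717×0.25694761 = 0.368476
  M+6: 0.47956567×0.24314761 + 0.15913717×0.49990478 = 0.196159
  M+8: 0.15913717×0.24314761 = 0.038694
Scale to base peak (0.368476) = 100: 25.19 : 82.46 : 100.00 : 53.24 : 10.50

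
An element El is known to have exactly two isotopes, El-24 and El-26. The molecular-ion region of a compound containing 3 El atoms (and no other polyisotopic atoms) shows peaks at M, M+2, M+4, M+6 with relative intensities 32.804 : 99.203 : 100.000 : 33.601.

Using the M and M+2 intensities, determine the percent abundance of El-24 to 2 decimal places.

49.80%

Write p for the El-24 fraction. I(M+2)/I(M) = [C(3,1)·p^2·(1−p)] / p^3 = 3·(1−p)/p = 99.203/32.804 = 3.0241
(1−p)/p = 3.0241/3 = 1.0080  ⇒  p = 1/(1 + 1.0080) = 0.4980
El-24: 49.80%, El-26: 50.20%.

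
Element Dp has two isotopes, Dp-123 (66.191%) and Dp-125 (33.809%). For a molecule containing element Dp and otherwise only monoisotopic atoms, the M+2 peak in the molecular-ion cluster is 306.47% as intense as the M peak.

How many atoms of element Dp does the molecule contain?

6

For n independent Dp atoms, I(M+2)/I(M) = n · (abundance Dp-125) / (abundance Dp-123) = n · 0.33809/0.66191.
n = 3.0647 × 0.66191/0.33809 = 6.00 ≈ 6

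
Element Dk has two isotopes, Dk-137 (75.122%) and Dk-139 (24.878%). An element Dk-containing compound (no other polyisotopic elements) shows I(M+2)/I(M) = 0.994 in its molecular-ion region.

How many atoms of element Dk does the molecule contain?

The M+2/M ratio from n Dk atoms is n · q/p = n · 0.24878/0.75122.
n = 0.994 × 0.75122/0.24878 = 3.00 ≈ 3

3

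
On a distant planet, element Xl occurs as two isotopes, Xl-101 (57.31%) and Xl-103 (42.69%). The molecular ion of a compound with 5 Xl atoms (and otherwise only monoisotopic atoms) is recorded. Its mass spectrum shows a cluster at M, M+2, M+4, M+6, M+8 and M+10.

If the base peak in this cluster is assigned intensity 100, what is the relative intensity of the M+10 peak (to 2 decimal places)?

(0.5731 + 0.4269)^5 gives M 0.0618, M+2 0.2303, M+4 0.3430, M+6 0.2555, M+8 0.0952, M+10 0.0142; the largest is M+4.
P(M+4) = C(5,2) × 0.5731^3 × 0.4269^2 = 10 × 0.18823103 × 0.18224361 = 0.343039 (base)
P(M+10) = C(5,5) × 0.5731^0 × 0.4269^5 = 1 × 1.0000 × 0.01417852 = 0.014179
Relative intensity = 0.014179 / 0.343039 × 100 = 4.13

4.13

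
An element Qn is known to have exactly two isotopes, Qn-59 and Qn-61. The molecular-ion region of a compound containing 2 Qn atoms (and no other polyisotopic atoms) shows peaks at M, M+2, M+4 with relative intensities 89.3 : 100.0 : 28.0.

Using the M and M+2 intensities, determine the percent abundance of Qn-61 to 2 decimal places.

35.89%

Write p for the Qn-59 fraction. I(M+2)/I(M) = [C(2,1)·p^1·(1−p)] / p^2 = 2·(1−p)/p = 100.0/89.3 = 1.1198
(1−p)/p = 1.1198/2 = 0.5599  ⇒  p = 1/(1 + 0.5599) = 0.6411
Qn-59: 64.11%, Qn-61: 35.89%.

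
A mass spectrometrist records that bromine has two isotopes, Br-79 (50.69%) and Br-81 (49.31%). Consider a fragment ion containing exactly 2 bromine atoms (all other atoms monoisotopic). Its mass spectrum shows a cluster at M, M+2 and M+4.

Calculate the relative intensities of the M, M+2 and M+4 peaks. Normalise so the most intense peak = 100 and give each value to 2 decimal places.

51.40 : 100.00 : 48.64

Each Br atom is independently Br-79 (p = 0.5069) or Br-81 (q = 0.4931); the cluster is the binomial expansion (p + q)^2.
P(M) = 0.5069^2 = 0.256948
P(M+2) = 2 × 0.5069^1 × 0.4931^1 = 0.499905
P(M+4) = 0.4931^2 = 0.243148
The M+2 peak is largest (0.499905); scaling to 100 gives 51.40 : 100.00 : 48.64.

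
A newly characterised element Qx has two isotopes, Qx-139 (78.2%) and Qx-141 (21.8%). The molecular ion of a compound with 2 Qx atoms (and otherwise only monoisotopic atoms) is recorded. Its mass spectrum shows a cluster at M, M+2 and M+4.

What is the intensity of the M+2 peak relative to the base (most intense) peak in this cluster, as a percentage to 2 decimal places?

55.75%

Binomial terms of (0.782 + 0.218)^2: M 0.6115, M+2 0.3410, M+4 0.0475 → M is the base peak.
P(M) = C(2,0) × 0.782^2 × 0.218^0 = 1 × 0.611524 × 1.0000 = 0.611524 (base)
P(M+2) = C(2,1) × 0.782^1 × 0.218^1 = 2 × 0.7820 × 0.2180 = 0.340952
Relative intensity = 0.340952 / 0.611524 × 100 = 55.75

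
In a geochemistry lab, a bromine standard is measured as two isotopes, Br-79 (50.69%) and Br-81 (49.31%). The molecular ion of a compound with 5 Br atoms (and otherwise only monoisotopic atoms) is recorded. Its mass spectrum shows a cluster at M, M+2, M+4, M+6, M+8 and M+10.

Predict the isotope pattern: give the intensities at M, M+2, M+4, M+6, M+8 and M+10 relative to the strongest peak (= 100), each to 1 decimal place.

Each Br atom is independently Br-79 (p = 0.5069) or Br-81 (q = 0.4931); the cluster is the binomial expansion (p + q)^5.
P(M) = 0.5069^5 = 0.033467
P(M+2) = 5 × 0.5069^4 × 0.4931^1 = 0.162777
P(M+4) = 10 × 0.5069^3 × 0.4931^2 = 0.316692
P(M+6) = 10 × 0.5069^2 × 0.4931^3 = 0.308070
P(M+8) = 5 × 0.5069^1 × 0.4931^4 = 0.149842
P(M+10) = 0.4931^5 = 0.029152
The M+4 peak is largest (0.316692); scaling to 100 gives 10.6 : 51.4 : 100.0 : 97.3 : 47.3 : 9.2.

10.6 : 51.4 : 100.0 : 97.3 : 47.3 : 9.2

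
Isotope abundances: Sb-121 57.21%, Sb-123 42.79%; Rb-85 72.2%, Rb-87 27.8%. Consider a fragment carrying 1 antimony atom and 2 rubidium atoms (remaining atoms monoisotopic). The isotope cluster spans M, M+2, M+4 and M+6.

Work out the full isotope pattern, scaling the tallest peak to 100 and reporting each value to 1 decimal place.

Antimony pattern (n=1): 0.5721 : 0.4279
Rubidium pattern (n=2): 0.521284 : 0.401432 : 0.077284
Convolve the two distributions (both contribute in 2-u steps):
  M: 0.5721×0.521284 = 0.298227
  M+2: 0.5721×0.401432 + 0.4279×0.521284 = 0.452717
  M+4: 0.5721×0.077284 + 0.4279×0.401432 = 0.215987
  M+6: 0.4279×0.077284 = 0.033070
Scale to base peak (0.452717) = 100: 65.9 : 100.0 : 47.7 : 7.3

65.9 : 100.0 : 47.7 : 7.3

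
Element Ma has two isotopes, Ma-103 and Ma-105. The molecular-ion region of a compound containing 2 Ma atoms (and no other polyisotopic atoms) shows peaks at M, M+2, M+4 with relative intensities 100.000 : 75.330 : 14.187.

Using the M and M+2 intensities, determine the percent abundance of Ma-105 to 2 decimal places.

If p is the fraction of Ma that is Ma-103, then I(M+2)/I(M) = [C(2,1)·p^1·(1−p)] / p^2 = 2·(1−p)/p = 75.330/100.000 = 0.7533
(1−p)/p = 0.7533/2 = 0.3766  ⇒  p = 1/(1 + 0.3766) = 0.7264
Ma-103: 72.64%, Ma-105: 27.36%.

27.36%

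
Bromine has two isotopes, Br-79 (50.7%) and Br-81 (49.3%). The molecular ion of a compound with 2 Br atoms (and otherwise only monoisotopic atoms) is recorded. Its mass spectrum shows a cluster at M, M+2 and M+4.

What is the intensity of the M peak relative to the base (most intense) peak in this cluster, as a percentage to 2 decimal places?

(0.507 + 0.493)^2 gives M 0.2570, M+2 0.4999, M+4 0.2430; the largest is M+2.
P(M+2) = C(2,1) × 0.507^1 × 0.493^1 = 2 × 0.5070 × 0.4930 = 0.499902 (base)
P(M) = C(2,0) × 0.507^2 × 0.493^0 = 1 × 0.257049 × 1.0000 = 0.257049
Relative intensity = 0.257049 / 0.499902 × 100 = 51.42

51.42%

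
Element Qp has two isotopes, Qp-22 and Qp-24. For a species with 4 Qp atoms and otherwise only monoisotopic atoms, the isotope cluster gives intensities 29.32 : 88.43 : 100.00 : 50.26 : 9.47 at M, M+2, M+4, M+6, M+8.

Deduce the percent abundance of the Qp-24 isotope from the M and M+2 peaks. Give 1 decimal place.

If p is the fraction of Qp that is Qp-22, then I(M+2)/I(M) = [C(4,1)·p^3·(1−p)] / p^4 = 4·(1−p)/p = 88.43/29.32 = 3.0160
(1−p)/p = 3.0160/4 = 0.7540  ⇒  p = 1/(1 + 0.7540) = 0.5701
Qp-22: 57.0%, Qp-24: 43.0%.

43.0%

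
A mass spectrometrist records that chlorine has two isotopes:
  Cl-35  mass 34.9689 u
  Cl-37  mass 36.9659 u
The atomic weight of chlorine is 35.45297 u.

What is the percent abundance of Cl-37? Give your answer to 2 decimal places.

With x = fraction of Cl-35 (so Cl-37 is 1 − x):
34.9689·x + 36.9659·(1 − x) = 35.45297
(34.9689 − 36.9659)·x = 35.45297 − 36.9659
x = -1.51293 / -1.9970 = 0.75760 → 75.76% Cl-35, 24.24% Cl-37.

24.24%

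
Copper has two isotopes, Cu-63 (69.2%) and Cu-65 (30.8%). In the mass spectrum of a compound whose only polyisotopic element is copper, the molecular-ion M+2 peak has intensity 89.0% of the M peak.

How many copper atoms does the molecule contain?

The M+2/M ratio from n Cu atoms is n · q/p = n · 0.308/0.692.
n = 0.890 × 0.692/0.308 = 2.00 ≈ 2

2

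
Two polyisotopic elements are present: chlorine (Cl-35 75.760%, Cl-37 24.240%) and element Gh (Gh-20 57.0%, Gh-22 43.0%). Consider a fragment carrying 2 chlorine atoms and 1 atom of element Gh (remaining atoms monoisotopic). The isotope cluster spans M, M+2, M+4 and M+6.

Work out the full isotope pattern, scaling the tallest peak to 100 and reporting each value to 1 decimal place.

71.7 : 100.0 : 42.0 : 5.5

Chlorine pattern (n=2): 0.57395776 : 0.36728448 : 0.05875776
Element Gh pattern (n=1): 0.5700 : 0.4300
Convolve the two distributions (both contribute in 2-u steps):
  M: 0.57395776×0.5700 = 0.327156
  M+2: 0.57395776×0.4300 + 0.36728448×0.5700 = 0.456154
  M+4: 0.36728448×0.4300 + 0.05875776×0.5700 = 0.191424
  M+6: 0.05875776×0.4300 = 0.025266
Scale to base peak (0.456154) = 100: 71.7 : 100.0 : 42.0 : 5.5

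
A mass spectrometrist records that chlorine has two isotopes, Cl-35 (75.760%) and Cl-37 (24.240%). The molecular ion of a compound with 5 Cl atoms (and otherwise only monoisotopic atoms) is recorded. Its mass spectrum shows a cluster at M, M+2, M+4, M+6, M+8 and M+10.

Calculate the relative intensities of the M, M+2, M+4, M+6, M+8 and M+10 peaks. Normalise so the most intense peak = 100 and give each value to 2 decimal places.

Expanding (0.75760 + 0.24240)^5:
P(M) = 0.75760^5 = 0.249574
P(M+2) = 5 × 0.75760^4 × 0.24240^1 = 0.399266
P(M+4) = 10 × 0.75760^3 × 0.24240^2 = 0.255497
P(M+6) = 10 × 0.75760^2 × 0.24240^3 = 0.081748
P(M+8) = 5 × 0.75760^1 × 0.24240^4 = 0.013078
P(M+10) = 0.24240^5 = 0.000837
The M+2 peak is largest (0.399266); scaling to 100 gives 62.51 : 100.00 : 63.99 : 20.47 : 3.28 : 0.21.

62.51 : 100.00 : 63.99 : 20.47 : 3.28 : 0.21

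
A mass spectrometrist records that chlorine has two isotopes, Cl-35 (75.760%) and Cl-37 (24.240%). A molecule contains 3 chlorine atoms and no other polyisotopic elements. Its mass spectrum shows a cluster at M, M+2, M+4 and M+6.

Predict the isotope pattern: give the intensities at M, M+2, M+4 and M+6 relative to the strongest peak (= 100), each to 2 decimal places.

100.00 : 95.99 : 30.71 : 3.28

The 3 Cl atoms are independent, so intensities follow the terms of (0.75760 + 0.24240)^3.
P(M) = 0.75760^3 = 0.434830
P(M+2) = 3 × 0.75760^2 × 0.24240^1 = 0.417382
P(M+4) = 3 × 0.75760^1 × 0.24240^2 = 0.133545
P(M+6) = 0.24240^3 = 0.014243
The M peak is largest (0.434830); scaling to 100 gives 100.00 : 95.99 : 30.71 : 3.28.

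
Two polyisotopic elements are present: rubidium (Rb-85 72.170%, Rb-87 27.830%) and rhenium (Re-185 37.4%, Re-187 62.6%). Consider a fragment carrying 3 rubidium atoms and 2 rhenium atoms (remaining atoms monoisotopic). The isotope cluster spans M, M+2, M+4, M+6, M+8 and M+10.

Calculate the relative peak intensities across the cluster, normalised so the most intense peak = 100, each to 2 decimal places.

14.04 : 63.26 : 100.00 : 67.30 : 20.25 : 2.26

Rubidium pattern (n=3): 0.37589809 : 0.43485841 : 0.16768892 : 0.02155458
Rhenium pattern (n=2): 0.139876 : 0.468248 : 0.391876
Convolve the two distributions (both contribute in 2-u steps):
  M: 0.37589809×0.139876 = 0.052579
  M+2: 0.37589809×0.468248 + 0.43485841×0.139876 = 0.236840
  M+4: 0.37589809×0.391876 + 0.43485841×0.468248 + 0.16768892×0.139876 = 0.374383
  M+6: 0.43485841×0.391876 + 0.16768892×0.468248 + 0.02155458×0.139876 = 0.251946
  M+8: 0.16768892×0.391876 + 0.02155458×0.468248 = 0.075806
  M+10: 0.02155458×0.391876 = 0.008447
Scale to base peak (0.374383) = 100: 14.04 : 63.26 : 100.00 : 67.30 : 20.25 : 2.26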